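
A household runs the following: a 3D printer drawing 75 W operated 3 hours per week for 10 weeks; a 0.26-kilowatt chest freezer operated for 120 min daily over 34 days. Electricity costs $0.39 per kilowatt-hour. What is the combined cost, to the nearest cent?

3D printer: Runtime = 3 h/week × 10 weeks = 30 h
3D printer: 0.075 kW × 30 h = 2.25 kWh
chest freezer: Runtime = 120 min × 34 = 4080 min = 68 h
chest freezer: 0.26 kW × 68 h = 17.68 kWh
Total energy = 19.93 kWh
Cost = 19.93 × $0.39 = $7.77

$7.77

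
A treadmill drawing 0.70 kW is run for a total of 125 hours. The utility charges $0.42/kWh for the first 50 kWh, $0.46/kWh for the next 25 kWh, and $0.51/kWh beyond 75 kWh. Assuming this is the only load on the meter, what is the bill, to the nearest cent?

Energy = 0.7 kW × 125 h = 87.5 kWh
Tier 1 (0–50 kWh): 50 × $0.42 = $21
Tier 2 (50–75 kWh): 25 × $0.46 = $11.5
Above 75 kWh: 12.5 × $0.51 = $6.375
Bill = $38.88

$38.88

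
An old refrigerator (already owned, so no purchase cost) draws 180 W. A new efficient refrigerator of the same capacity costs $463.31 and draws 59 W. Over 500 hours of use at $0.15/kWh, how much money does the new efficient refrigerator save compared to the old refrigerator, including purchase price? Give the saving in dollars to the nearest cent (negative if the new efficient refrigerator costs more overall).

-$454.24

old refrigerator: $0.00 + (180/1000) kW × 500 h × $0.15 = $0.00 + $13.5 = $13.5
new efficient refrigerator: $463.31 + (59/1000) kW × 500 h × $0.15 = $463.31 + $4.425 = $467.735
Saving = $13.5 − $467.735 = −$454.235 → -$454.24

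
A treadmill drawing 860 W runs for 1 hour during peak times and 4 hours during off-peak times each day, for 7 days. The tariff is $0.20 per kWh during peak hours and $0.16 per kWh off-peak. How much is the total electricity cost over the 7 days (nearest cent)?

Peak energy = 0.86 kW × 1 h × 7 = 6.02 kWh
Off-peak energy = 0.86 kW × 4 h × 7 = 24.08 kWh
Cost = 6.02 × $0.20 + 24.08 × $0.16 = $1.204 + $3.8528 = $5.06

$5.06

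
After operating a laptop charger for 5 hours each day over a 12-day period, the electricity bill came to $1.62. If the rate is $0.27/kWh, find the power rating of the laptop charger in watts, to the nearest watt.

Energy = $1.62 ÷ $0.27/kWh = 6 kWh
Runtime = 5 h/day × 12 days = 60 h
Power = 6 kWh ÷ 60 h = 0.1 kW = 100 W

100 W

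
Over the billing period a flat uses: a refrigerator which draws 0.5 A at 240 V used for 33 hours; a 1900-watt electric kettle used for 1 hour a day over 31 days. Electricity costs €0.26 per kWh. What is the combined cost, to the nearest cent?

refrigerator: Power = 0.5 A × 240 V = 120 W = 0.12 kW
refrigerator: 0.12 kW × 33 h = 3.96 kWh
electric kettle: Runtime = 1 h/day × 31 days = 31 h
electric kettle: 1.9 kW × 31 h = 58.9 kWh
Total energy = 62.86 kWh
Cost = 62.86 × €0.26 = €16.34

€16.34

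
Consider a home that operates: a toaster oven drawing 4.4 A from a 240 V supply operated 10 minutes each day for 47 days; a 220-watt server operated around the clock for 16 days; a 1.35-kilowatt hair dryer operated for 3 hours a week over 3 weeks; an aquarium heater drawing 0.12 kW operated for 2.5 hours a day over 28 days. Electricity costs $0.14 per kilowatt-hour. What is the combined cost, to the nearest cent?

$15.86

toaster oven: Power = 4.4 A × 240 V = 1056 W = 1.056 kW
toaster oven: Runtime = 10 min × 47 = 470 min = 7.833333… h
toaster oven: 1.056 kW × 7.833333… h = 8.272 kWh
server: Runtime = 24 h × 16 = 384 h
server: 0.22 kW × 384 h = 84.48 kWh
hair dryer: Runtime = 3 h/week × 3 weeks = 9 h
hair dryer: 1.35 kW × 9 h = 12.15 kWh
aquarium heater: Runtime = 2.5 h/day × 28 days = 70 h
aquarium heater: 0.12 kW × 70 h = 8.4 kWh
Total energy = 113.302 kWh
Cost = 113.302 × $0.14 = $15.86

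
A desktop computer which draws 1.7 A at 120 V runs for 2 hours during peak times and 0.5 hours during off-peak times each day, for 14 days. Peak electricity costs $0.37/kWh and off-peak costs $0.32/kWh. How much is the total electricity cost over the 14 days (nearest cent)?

Power = 1.7 A × 120 V = 204 W = 0.204 kW
Peak energy = 0.204 kW × 2 h × 14 = 5.712 kWh
Off-peak energy = 0.204 kW × 0.5 h × 14 = 1.428 kWh
Cost = 5.712 × $0.37 + 1.428 × $0.32 = $2.11344 + $0.45696 = $2.57

$2.57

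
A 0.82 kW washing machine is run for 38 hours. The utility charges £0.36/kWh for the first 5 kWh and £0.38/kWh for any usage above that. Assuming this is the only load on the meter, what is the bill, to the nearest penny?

£11.74

Energy = 0.82 kW × 38 h = 31.16 kWh
Tier 1 (0–5 kWh): 5 × £0.36 = £1.8
Above 5 kWh: 26.16 × £0.38 = £9.9408
Bill = £11.74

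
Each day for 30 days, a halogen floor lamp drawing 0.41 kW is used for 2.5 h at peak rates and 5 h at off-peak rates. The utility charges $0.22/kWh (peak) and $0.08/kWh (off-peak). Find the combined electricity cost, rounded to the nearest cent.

Peak energy = 0.41 kW × 2.5 h × 30 = 30.75 kWh
Off-peak energy = 0.41 kW × 5 h × 30 = 61.5 kWh
Cost = 30.75 × $0.22 + 61.5 × $0.08 = $6.765 + $4.92 = $11.69

$11.69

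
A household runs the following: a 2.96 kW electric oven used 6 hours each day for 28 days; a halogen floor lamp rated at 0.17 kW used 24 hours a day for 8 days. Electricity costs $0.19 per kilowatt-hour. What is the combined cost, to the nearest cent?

electric oven: Runtime = 6 h/day × 28 days = 168 h
electric oven: 2.96 kW × 168 h = 497.28 kWh
halogen floor lamp: Runtime = 24 h × 8 = 192 h
halogen floor lamp: 0.17 kW × 192 h = 32.64 kWh
Total energy = 529.92 kWh
Cost = 529.92 × $0.19 = $100.68

$100.68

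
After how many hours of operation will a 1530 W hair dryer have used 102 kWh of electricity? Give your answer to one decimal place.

66.7 h

Hours = 102 kWh ÷ 1.53 kW = 66.7 h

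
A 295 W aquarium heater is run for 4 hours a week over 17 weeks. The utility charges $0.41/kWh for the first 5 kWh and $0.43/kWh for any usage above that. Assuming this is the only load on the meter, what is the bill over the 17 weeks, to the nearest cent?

$8.53

Runtime = 4 h/week × 17 weeks = 68 h
Energy = 0.295 kW × 68 h = 20.06 kWh
Tier 1 (0–5 kWh): 5 × $0.41 = $2.05
Above 5 kWh: 15.06 × $0.43 = $6.4758
Bill = $8.53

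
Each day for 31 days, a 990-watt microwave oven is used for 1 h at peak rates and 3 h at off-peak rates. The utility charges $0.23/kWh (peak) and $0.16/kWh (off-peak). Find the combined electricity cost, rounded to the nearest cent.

$21.79

Peak energy = 0.99 kW × 1 h × 31 = 30.69 kWh
Off-peak energy = 0.99 kW × 3 h × 31 = 92.07 kWh
Cost = 30.69 × $0.23 + 92.07 × $0.16 = $7.0587 + $14.7312 = $21.79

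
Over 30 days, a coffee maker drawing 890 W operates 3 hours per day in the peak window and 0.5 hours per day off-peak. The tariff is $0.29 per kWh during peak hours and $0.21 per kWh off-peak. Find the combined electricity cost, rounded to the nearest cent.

Peak energy = 0.89 kW × 3 h × 30 = 80.1 kWh
Off-peak energy = 0.89 kW × 0.5 h × 30 = 13.35 kWh
Cost = 80.1 × $0.29 + 13.35 × $0.21 = $23.229 + $2.8035 = $26.03

$26.03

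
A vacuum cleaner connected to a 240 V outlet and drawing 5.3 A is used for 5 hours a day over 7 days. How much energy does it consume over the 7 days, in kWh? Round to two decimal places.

44.52 kWh

Power = 5.3 A × 240 V = 1272 W = 1.272 kW
Runtime = 5 h/day × 7 days = 35 h
Energy = 1.272 kW × 35 h = 44.52 kWh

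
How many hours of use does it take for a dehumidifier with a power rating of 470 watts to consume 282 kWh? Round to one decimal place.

Hours = 282 kWh ÷ 0.47 kW = 600.0 h

600.0 h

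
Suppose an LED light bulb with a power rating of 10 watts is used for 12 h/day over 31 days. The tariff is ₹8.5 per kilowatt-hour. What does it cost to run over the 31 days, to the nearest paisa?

Runtime = 12 h/day × 31 days = 372 h
Energy = 0.01 kW × 372 h = 3.72 kWh
Cost = 3.72 kWh × ₹8.5/kWh = ₹31.62

₹31.62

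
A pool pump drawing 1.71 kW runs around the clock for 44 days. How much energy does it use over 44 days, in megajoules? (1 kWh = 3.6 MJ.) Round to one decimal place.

6500.7 MJ

Runtime = 24 h × 44 = 1056 h
Energy = 1.71 kW × 1056 h = 1805.76 kWh
= 1805.76 × 3.6 MJ = 6500.7 MJ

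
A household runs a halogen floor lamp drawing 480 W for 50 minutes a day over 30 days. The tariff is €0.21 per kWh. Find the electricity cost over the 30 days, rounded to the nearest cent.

€2.52

Runtime = 50 min × 30 = 1500 min = 25 h
Energy = 0.48 kW × 25 h = 12 kWh
Cost = 12 kWh × €0.21/kWh = €2.52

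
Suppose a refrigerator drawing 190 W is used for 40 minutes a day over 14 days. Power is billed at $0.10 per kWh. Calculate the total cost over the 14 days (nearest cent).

$0.18

Runtime = 40 min × 14 = 560 min = 9.333333… h
Energy = 0.19 kW × 9.333333… h = 1.773333… kWh
Cost = 1.773333… kWh × $0.10/kWh = $0.18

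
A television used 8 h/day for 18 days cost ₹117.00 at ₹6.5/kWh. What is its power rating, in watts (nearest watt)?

Energy = ₹117.00 ÷ ₹6.5/kWh = 18 kWh
Runtime = 8 h/day × 18 days = 144 h
Power = 18 kWh ÷ 144 h = 0.125 kW = 125 W

125 W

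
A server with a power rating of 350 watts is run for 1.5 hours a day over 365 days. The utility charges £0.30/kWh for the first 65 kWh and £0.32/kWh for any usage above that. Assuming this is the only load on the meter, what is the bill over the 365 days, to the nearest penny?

Runtime = 1.5 h/day × 365 days = 547.5 h
Energy = 0.35 kW × 547.5 h = 191.625 kWh
Tier 1 (0–65 kWh): 65 × £0.30 = £19.5
Above 65 kWh: 126.625 × £0.32 = £40.52
Bill = £60.02

£60.02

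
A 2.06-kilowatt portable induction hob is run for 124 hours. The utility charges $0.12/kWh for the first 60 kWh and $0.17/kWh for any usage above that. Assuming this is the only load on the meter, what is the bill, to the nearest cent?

$40.42

Energy = 2.06 kW × 124 h = 255.44 kWh
Tier 1 (0–60 kWh): 60 × $0.12 = $7.2
Above 60 kWh: 195.44 × $0.17 = $33.2248
Bill = $40.42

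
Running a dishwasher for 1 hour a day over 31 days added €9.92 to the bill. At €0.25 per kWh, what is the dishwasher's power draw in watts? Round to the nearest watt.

Energy = €9.92 ÷ €0.25/kWh = 39.68 kWh
Runtime = 1 h/day × 31 days = 31 h
Power = 39.68 kWh ÷ 31 h = 1.28 kW = 1280 W

1280 W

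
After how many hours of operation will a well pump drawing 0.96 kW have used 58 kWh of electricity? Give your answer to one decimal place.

60.4 h

Hours = 58 kWh ÷ 0.96 kW = 60.4 h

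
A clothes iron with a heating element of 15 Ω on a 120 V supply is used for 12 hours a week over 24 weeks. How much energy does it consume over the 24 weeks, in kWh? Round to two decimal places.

Power = V²/R = 120²/15 = 960 W = 0.96 kW
Runtime = 12 h/week × 24 weeks = 288 h
Energy = 0.96 kW × 288 h = 276.48 kWh

276.48 kWh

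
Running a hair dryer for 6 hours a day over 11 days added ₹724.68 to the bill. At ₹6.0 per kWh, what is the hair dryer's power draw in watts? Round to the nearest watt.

1830 W

Energy = ₹724.68 ÷ ₹6.0/kWh = 120.78 kWh
Runtime = 6 h/day × 11 days = 66 h
Power = 120.78 kWh ÷ 66 h = 1.83 kW = 1830 W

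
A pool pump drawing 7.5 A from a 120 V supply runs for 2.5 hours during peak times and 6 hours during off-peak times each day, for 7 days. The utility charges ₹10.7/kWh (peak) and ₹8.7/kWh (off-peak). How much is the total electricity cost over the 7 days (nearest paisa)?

Power = 7.5 A × 120 V = 900 W = 0.9 kW
Peak energy = 0.9 kW × 2.5 h × 7 = 15.75 kWh
Off-peak energy = 0.9 kW × 6 h × 7 = 37.8 kWh
Cost = 15.75 × ₹10.7 + 37.8 × ₹8.7 = ₹168.525 + ₹328.86 = ₹497.39

₹497.39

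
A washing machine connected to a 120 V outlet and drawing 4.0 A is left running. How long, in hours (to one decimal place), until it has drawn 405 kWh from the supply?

Power = 4.0 A × 120 V = 480 W = 0.48 kW
Hours = 405 kWh ÷ 0.48 kW = 843.8 h

843.8 h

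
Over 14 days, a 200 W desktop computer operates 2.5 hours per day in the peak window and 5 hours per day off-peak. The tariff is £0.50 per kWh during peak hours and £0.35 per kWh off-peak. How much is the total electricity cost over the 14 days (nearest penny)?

Peak energy = 0.2 kW × 2.5 h × 14 = 7 kWh
Off-peak energy = 0.2 kW × 5 h × 14 = 14 kWh
Cost = 7 × £0.50 + 14 × £0.35 = £3.5 + £4.9 = £8.40

£8.40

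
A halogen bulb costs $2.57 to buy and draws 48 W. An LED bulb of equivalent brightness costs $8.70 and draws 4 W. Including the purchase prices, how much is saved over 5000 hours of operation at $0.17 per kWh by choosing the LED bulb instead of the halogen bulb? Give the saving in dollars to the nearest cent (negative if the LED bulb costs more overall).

$31.27

halogen bulb: $2.57 + (48/1000) kW × 5000 h × $0.17 = $2.57 + $40.8 = $43.37
LED bulb: $8.70 + (4/1000) kW × 5000 h × $0.17 = $8.70 + $3.4 = $12.1
Saving = $43.37 − $12.1 = $31.27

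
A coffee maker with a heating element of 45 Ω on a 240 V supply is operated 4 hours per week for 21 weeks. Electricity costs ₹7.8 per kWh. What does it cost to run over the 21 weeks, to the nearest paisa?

Power = V²/R = 240²/45 = 1280 W = 1.28 kW
Runtime = 4 h/week × 21 weeks = 84 h
Energy = 1.28 kW × 84 h = 107.52 kWh
Cost = 107.52 kWh × ₹7.8/kWh = ₹838.66

₹838.66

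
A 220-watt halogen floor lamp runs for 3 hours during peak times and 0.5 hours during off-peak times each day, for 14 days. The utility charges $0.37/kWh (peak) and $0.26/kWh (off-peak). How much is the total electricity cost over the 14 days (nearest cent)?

$3.82

Peak energy = 0.22 kW × 3 h × 14 = 9.24 kWh
Off-peak energy = 0.22 kW × 0.5 h × 14 = 1.54 kWh
Cost = 9.24 × $0.37 + 1.54 × $0.26 = $3.4188 + $0.4004 = $3.82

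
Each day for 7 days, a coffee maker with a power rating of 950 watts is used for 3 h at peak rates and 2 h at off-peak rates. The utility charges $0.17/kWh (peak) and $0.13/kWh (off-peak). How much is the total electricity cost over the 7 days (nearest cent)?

$5.12

Peak energy = 0.95 kW × 3 h × 7 = 19.95 kWh
Off-peak energy = 0.95 kW × 2 h × 7 = 13.3 kWh
Cost = 19.95 × $0.17 + 13.3 × $0.13 = $3.3915 + $1.729 = $5.12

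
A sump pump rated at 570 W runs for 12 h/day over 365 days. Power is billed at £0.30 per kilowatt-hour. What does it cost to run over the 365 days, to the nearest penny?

Runtime = 12 h/day × 365 days = 4380 h
Energy = 0.57 kW × 4380 h = 2496.6 kWh
Cost = 2496.6 kWh × £0.30/kWh = £748.98

£748.98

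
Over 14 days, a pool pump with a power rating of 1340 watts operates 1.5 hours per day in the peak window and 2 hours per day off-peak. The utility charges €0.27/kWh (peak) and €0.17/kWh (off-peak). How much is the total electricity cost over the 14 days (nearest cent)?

€13.98

Peak energy = 1.34 kW × 1.5 h × 14 = 28.14 kWh
Off-peak energy = 1.34 kW × 2 h × 14 = 37.52 kWh
Cost = 28.14 × €0.27 + 37.52 × €0.17 = €7.5978 + €6.3784 = €13.98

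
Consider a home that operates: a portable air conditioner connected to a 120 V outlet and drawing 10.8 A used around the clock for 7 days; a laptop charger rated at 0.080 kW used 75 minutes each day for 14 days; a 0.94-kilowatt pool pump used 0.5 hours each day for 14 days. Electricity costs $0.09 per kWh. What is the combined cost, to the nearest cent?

portable air conditioner: Power = 10.8 A × 120 V = 1296 W = 1.296 kW
portable air conditioner: Runtime = 24 h × 7 = 168 h
portable air conditioner: 1.296 kW × 168 h = 217.728 kWh
laptop charger: Runtime = 75 min × 14 = 1050 min = 17.5 h
laptop charger: 0.08 kW × 17.5 h = 1.4 kWh
pool pump: Runtime = 0.5 h/day × 14 days = 7 h
pool pump: 0.94 kW × 7 h = 6.58 kWh
Total energy = 225.708 kWh
Cost = 225.708 × $0.09 = $20.31

$20.31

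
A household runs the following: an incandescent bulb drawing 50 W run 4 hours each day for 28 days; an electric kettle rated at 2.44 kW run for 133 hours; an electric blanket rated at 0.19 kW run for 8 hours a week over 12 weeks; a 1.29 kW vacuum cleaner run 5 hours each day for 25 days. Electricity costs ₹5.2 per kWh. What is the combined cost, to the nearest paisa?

incandescent bulb: Runtime = 4 h/day × 28 days = 112 h
incandescent bulb: 0.05 kW × 112 h = 5.6 kWh
electric kettle: 2.44 kW × 133 h = 324.52 kWh
electric blanket: Runtime = 8 h/week × 12 weeks = 96 h
electric blanket: 0.19 kW × 96 h = 18.24 kWh
vacuum cleaner: Runtime = 5 h/day × 25 days = 125 h
vacuum cleaner: 1.29 kW × 125 h = 161.25 kWh
Total energy = 509.61 kWh
Cost = 509.61 × ₹5.2 = ₹2649.97

₹2649.97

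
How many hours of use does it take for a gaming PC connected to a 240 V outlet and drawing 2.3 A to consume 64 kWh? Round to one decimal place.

Power = 2.3 A × 240 V = 552 W = 0.552 kW
Hours = 64 kWh ÷ 0.552 kW = 115.9 h

115.9 h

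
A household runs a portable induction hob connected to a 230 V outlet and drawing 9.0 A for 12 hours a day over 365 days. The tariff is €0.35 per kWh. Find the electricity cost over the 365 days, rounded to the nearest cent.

Power = 9.0 A × 230 V = 2070 W = 2.07 kW
Runtime = 12 h/day × 365 days = 4380 h
Energy = 2.07 kW × 4380 h = 9066.6 kWh
Cost = 9066.6 kWh × €0.35/kWh = €3173.31

€3173.31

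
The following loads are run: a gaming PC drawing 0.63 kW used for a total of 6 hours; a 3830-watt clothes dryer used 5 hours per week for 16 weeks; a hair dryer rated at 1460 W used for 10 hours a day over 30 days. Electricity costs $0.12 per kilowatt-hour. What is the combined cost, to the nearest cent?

gaming PC: 0.63 kW × 6 h = 3.78 kWh
clothes dryer: Runtime = 5 h/week × 16 weeks = 80 h
clothes dryer: 3.83 kW × 80 h = 306.4 kWh
hair dryer: Runtime = 10 h/day × 30 days = 300 h
hair dryer: 1.46 kW × 300 h = 438 kWh
Total energy = 748.18 kWh
Cost = 748.18 × $0.12 = $89.78

$89.78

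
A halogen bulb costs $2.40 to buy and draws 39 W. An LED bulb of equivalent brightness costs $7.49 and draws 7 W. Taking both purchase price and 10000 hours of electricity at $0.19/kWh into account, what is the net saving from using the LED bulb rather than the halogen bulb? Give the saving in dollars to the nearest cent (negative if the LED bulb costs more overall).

halogen bulb: $2.40 + (39/1000) kW × 10000 h × $0.19 = $2.40 + $74.1 = $76.5
LED bulb: $7.49 + (7/1000) kW × 10000 h × $0.19 = $7.49 + $13.3 = $20.79
Saving = $76.5 − $20.79 = $55.71

$55.71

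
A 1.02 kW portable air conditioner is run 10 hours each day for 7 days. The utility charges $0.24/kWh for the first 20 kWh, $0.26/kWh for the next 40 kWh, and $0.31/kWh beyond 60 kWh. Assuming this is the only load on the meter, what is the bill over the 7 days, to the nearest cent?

Runtime = 10 h/day × 7 days = 70 h
Energy = 1.02 kW × 70 h = 71.4 kWh
Tier 1 (0–20 kWh): 20 × $0.24 = $4.8
Tier 2 (20–60 kWh): 40 × $0.26 = $10.4
Above 60 kWh: 11.4 × $0.31 = $3.534
Bill = $18.73

$18.73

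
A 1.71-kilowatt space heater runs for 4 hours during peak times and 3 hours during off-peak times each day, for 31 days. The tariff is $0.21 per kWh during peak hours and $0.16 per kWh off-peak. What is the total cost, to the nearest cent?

$69.97

Peak energy = 1.71 kW × 4 h × 31 = 212.04 kWh
Off-peak energy = 1.71 kW × 3 h × 31 = 159.03 kWh
Cost = 212.04 × $0.21 + 159.03 × $0.16 = $44.5284 + $25.4448 = $69.97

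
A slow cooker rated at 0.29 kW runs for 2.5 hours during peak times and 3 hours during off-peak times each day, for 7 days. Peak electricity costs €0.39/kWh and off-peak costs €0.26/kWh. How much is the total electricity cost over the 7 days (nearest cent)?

€3.56

Peak energy = 0.29 kW × 2.5 h × 7 = 5.075 kWh
Off-peak energy = 0.29 kW × 3 h × 7 = 6.09 kWh
Cost = 5.075 × €0.39 + 6.09 × €0.26 = €1.97925 + €1.5834 = €3.56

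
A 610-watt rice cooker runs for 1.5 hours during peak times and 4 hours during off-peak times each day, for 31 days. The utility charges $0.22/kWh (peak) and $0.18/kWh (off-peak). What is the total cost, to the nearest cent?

$19.86

Peak energy = 0.61 kW × 1.5 h × 31 = 28.365 kWh
Off-peak energy = 0.61 kW × 4 h × 31 = 75.64 kWh
Cost = 28.365 × $0.22 + 75.64 × $0.18 = $6.2403 + $13.6152 = $19.86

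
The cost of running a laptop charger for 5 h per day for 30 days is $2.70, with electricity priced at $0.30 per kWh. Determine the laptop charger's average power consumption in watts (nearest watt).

60 W

Energy = $2.70 ÷ $0.30/kWh = 9 kWh
Runtime = 5 h/day × 30 days = 150 h
Power = 9 kWh ÷ 150 h = 0.06 kW = 60 W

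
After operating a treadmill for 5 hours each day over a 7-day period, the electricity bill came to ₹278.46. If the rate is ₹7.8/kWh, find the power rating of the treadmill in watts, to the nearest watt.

Energy = ₹278.46 ÷ ₹7.8/kWh = 35.7 kWh
Runtime = 5 h/day × 7 days = 35 h
Power = 35.7 kWh ÷ 35 h = 1.02 kW = 1020 W

1020 W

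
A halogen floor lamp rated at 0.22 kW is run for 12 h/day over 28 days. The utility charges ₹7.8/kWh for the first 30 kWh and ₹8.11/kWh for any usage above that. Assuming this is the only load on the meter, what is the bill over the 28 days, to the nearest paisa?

Runtime = 12 h/day × 28 days = 336 h
Energy = 0.22 kW × 336 h = 73.92 kWh
Tier 1 (0–30 kWh): 30 × ₹7.8 = ₹234
Above 30 kWh: 43.92 × ₹8.11 = ₹356.1912
Bill = ₹590.19

₹590.19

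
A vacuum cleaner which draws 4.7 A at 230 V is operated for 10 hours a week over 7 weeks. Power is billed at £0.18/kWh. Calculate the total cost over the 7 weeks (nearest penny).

£13.62

Power = 4.7 A × 230 V = 1081 W = 1.081 kW
Runtime = 10 h/week × 7 weeks = 70 h
Energy = 1.081 kW × 70 h = 75.67 kWh
Cost = 75.67 kWh × £0.18/kWh = £13.62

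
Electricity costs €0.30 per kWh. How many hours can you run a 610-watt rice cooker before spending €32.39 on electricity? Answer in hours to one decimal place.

Energy available = €32.39 ÷ €0.30/kWh = 107.9667 kWh
Hours = 107.9667 kWh ÷ 0.61 kW = 177.0 h

177.0 h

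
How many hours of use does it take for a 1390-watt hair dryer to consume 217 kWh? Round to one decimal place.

156.1 h

Hours = 217 kWh ÷ 1.39 kW = 156.1 h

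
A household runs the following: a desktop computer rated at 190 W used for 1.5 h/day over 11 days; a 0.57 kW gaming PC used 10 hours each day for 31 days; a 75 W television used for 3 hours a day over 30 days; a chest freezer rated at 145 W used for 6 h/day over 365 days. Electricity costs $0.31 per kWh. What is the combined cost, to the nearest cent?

desktop computer: Runtime = 1.5 h/day × 11 days = 16.5 h
desktop computer: 0.19 kW × 16.5 h = 3.135 kWh
gaming PC: Runtime = 10 h/day × 31 days = 310 h
gaming PC: 0.57 kW × 310 h = 176.7 kWh
television: Runtime = 3 h/day × 30 days = 90 h
television: 0.075 kW × 90 h = 6.75 kWh
chest freezer: Runtime = 6 h/day × 365 days = 2190 h
chest freezer: 0.145 kW × 2190 h = 317.55 kWh
Total energy = 504.135 kWh
Cost = 504.135 × $0.31 = $156.28

$156.28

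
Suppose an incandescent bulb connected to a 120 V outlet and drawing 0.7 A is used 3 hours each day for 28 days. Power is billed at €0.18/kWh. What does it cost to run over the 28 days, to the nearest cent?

Power = 0.7 A × 120 V = 84 W = 0.084 kW
Runtime = 3 h/day × 28 days = 84 h
Energy = 0.084 kW × 84 h = 7.056 kWh
Cost = 7.056 kWh × €0.18/kWh = €1.27

€1.27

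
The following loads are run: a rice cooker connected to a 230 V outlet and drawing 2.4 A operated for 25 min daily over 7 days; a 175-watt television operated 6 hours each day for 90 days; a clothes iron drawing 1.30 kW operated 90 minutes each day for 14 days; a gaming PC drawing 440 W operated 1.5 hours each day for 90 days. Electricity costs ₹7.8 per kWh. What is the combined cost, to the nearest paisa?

₹1425.92

rice cooker: Power = 2.4 A × 230 V = 552 W = 0.552 kW
rice cooker: Runtime = 25 min × 7 = 175 min = 2.916666… h
rice cooker: 0.552 kW × 2.916666… h = 1.61 kWh
television: Runtime = 6 h/day × 90 days = 540 h
television: 0.175 kW × 540 h = 94.5 kWh
clothes iron: Runtime = 90 min × 14 = 1260 min = 21 h
clothes iron: 1.3 kW × 21 h = 27.3 kWh
gaming PC: Runtime = 1.5 h/day × 90 days = 135 h
gaming PC: 0.44 kW × 135 h = 59.4 kWh
Total energy = 182.81 kWh
Cost = 182.81 × ₹7.8 = ₹1425.92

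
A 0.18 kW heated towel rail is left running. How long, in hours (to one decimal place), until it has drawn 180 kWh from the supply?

1000.0 h

Hours = 180 kWh ÷ 0.18 kW = 1000.0 h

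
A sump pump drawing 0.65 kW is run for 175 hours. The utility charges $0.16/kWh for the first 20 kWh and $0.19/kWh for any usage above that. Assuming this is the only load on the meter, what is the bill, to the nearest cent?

$21.01

Energy = 0.65 kW × 175 h = 113.75 kWh
Tier 1 (0–20 kWh): 20 × $0.16 = $3.2
Above 20 kWh: 93.75 × $0.19 = $17.8125
Bill = $21.01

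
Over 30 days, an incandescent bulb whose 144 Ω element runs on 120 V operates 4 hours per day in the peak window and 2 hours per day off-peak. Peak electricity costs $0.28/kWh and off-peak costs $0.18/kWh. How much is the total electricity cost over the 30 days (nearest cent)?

$4.44

Power = V²/R = 120²/144 = 100 W = 0.1 kW
Peak energy = 0.1 kW × 4 h × 30 = 12 kWh
Off-peak energy = 0.1 kW × 2 h × 30 = 6 kWh
Cost = 12 × $0.28 + 6 × $0.18 = $3.36 + $1.08 = $4.44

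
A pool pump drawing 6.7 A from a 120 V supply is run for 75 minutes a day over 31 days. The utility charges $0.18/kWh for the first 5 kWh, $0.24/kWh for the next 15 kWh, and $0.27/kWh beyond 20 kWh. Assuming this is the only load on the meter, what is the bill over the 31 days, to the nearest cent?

$7.51

Power = 6.7 A × 120 V = 804 W = 0.804 kW
Runtime = 75 min × 31 = 2325 min = 38.75 h
Energy = 0.804 kW × 38.75 h = 31.155 kWh
Tier 1 (0–5 kWh): 5 × $0.18 = $0.9
Tier 2 (5–20 kWh): 15 × $0.24 = $3.6
Above 20 kWh: 11.155 × $0.27 = $3.01185
Bill = $7.51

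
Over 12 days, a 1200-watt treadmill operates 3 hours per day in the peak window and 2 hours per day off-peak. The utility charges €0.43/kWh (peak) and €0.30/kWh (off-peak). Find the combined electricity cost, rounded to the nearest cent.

Peak energy = 1.2 kW × 3 h × 12 = 43.2 kWh
Off-peak energy = 1.2 kW × 2 h × 12 = 28.8 kWh
Cost = 43.2 × €0.43 + 28.8 × €0.30 = €18.576 + €8.64 = €27.22

€27.22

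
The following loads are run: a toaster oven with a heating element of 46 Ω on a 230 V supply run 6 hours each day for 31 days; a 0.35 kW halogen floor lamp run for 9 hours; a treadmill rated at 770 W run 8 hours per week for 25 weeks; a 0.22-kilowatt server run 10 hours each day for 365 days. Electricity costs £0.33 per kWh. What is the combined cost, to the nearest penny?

toaster oven: Power = V²/R = 230²/46 = 1150 W = 1.15 kW
toaster oven: Runtime = 6 h/day × 31 days = 186 h
toaster oven: 1.15 kW × 186 h = 213.9 kWh
halogen floor lamp: 0.35 kW × 9 h = 3.15 kWh
treadmill: Runtime = 8 h/week × 25 weeks = 200 h
treadmill: 0.77 kW × 200 h = 154 kWh
server: Runtime = 10 h/day × 365 days = 3650 h
server: 0.22 kW × 3650 h = 803 kWh
Total energy = 1174.05 kWh
Cost = 1174.05 × £0.33 = £387.44

£387.44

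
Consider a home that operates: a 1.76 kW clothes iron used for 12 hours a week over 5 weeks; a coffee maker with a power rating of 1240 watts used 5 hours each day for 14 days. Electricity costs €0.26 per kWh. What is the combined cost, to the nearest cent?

€50.02

clothes iron: Runtime = 12 h/week × 5 weeks = 60 h
clothes iron: 1.76 kW × 60 h = 105.6 kWh
coffee maker: Runtime = 5 h/day × 14 days = 70 h
coffee maker: 1.24 kW × 70 h = 86.8 kWh
Total energy = 192.4 kWh
Cost = 192.4 × €0.26 = €50.02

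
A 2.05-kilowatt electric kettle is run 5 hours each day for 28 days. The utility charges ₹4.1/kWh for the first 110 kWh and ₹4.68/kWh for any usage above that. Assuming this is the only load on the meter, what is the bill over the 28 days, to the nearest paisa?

Runtime = 5 h/day × 28 days = 140 h
Energy = 2.05 kW × 140 h = 287 kWh
Tier 1 (0–110 kWh): 110 × ₹4.1 = ₹451
Above 110 kWh: 177 × ₹4.68 = ₹828.36
Bill = ₹1279.36

₹1279.36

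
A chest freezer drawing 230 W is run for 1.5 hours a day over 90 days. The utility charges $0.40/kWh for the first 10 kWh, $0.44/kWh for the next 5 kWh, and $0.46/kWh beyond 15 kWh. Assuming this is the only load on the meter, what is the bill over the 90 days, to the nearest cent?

Runtime = 1.5 h/day × 90 days = 135 h
Energy = 0.23 kW × 135 h = 31.05 kWh
Tier 1 (0–10 kWh): 10 × $0.40 = $4
Tier 2 (10–15 kWh): 5 × $0.44 = $2.2
Above 15 kWh: 16.05 × $0.46 = $7.383
Bill = $13.58

$13.58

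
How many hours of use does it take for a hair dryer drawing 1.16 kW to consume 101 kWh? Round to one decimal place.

Hours = 101 kWh ÷ 1.16 kW = 87.1 h

87.1 h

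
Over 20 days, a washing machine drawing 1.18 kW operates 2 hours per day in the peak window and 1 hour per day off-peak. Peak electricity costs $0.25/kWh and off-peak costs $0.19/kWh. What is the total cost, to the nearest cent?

Peak energy = 1.18 kW × 2 h × 20 = 47.2 kWh
Off-peak energy = 1.18 kW × 1 h × 20 = 23.6 kWh
Cost = 47.2 × $0.25 + 23.6 × $0.19 = $11.8 + $4.484 = $16.28

$16.28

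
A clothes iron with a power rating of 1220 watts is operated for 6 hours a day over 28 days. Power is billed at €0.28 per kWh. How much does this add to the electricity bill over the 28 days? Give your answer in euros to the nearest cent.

Runtime = 6 h/day × 28 days = 168 h
Energy = 1.22 kW × 168 h = 204.96 kWh
Cost = 204.96 kWh × €0.28/kWh = €57.39

€57.39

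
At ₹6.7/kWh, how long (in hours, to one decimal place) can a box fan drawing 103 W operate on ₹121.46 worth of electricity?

Energy available = ₹121.46 ÷ ₹6.7/kWh = 18.1284 kWh
Hours = 18.1284 kWh ÷ 0.103 kW = 176.0 h

176.0 h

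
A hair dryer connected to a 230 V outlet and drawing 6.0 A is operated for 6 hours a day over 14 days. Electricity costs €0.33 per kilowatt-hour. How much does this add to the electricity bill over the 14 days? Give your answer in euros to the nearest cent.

Power = 6.0 A × 230 V = 1380 W = 1.38 kW
Runtime = 6 h/day × 14 days = 84 h
Energy = 1.38 kW × 84 h = 115.92 kWh
Cost = 115.92 kWh × €0.33/kWh = €38.25

€38.25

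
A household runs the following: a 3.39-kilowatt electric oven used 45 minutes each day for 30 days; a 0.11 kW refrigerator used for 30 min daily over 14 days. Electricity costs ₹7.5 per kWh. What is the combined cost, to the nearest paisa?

₹577.84

electric oven: Runtime = 45 min × 30 = 1350 min = 22.5 h
electric oven: 3.39 kW × 22.5 h = 76.275 kWh
refrigerator: Runtime = 30 min × 14 = 420 min = 7 h
refrigerator: 0.11 kW × 7 h = 0.77 kWh
Total energy = 77.045 kWh
Cost = 77.045 × ₹7.5 = ₹577.84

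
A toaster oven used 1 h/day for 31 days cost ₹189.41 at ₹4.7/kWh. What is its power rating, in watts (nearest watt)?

1300 W

Energy = ₹189.41 ÷ ₹4.7/kWh = 40.3 kWh
Runtime = 1 h/day × 31 days = 31 h
Power = 40.3 kWh ÷ 31 h = 1.3 kW = 1300 W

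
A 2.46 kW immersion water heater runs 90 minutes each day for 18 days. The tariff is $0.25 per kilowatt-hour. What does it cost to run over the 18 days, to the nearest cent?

$16.61

Runtime = 90 min × 18 = 1620 min = 27 h
Energy = 2.46 kW × 27 h = 66.42 kWh
Cost = 66.42 kWh × $0.25/kWh = $16.61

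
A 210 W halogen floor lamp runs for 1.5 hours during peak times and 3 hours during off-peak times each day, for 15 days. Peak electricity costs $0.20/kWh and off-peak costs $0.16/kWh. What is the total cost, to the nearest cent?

$2.46

Peak energy = 0.21 kW × 1.5 h × 15 = 4.725 kWh
Off-peak energy = 0.21 kW × 3 h × 15 = 9.45 kWh
Cost = 4.725 × $0.20 + 9.45 × $0.16 = $0.945 + $1.512 = $2.46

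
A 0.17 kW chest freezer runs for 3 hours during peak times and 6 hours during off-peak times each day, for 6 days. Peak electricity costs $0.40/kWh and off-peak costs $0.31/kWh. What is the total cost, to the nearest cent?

Peak energy = 0.17 kW × 3 h × 6 = 3.06 kWh
Off-peak energy = 0.17 kW × 6 h × 6 = 6.12 kWh
Cost = 3.06 × $0.40 + 6.12 × $0.31 = $1.224 + $1.8972 = $3.12

$3.12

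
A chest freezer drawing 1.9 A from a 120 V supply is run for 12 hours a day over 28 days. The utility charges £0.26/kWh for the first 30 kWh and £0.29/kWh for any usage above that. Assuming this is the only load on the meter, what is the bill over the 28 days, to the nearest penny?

£21.32

Power = 1.9 A × 120 V = 228 W = 0.228 kW
Runtime = 12 h/day × 28 days = 336 h
Energy = 0.228 kW × 336 h = 76.608 kWh
Tier 1 (0–30 kWh): 30 × £0.26 = £7.8
Above 30 kWh: 46.608 × £0.29 = £13.51632
Bill = £21.32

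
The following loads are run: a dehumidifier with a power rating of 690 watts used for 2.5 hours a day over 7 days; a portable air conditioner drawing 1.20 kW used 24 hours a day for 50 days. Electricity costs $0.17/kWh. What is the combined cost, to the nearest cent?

dehumidifier: Runtime = 2.5 h/day × 7 days = 17.5 h
dehumidifier: 0.69 kW × 17.5 h = 12.075 kWh
portable air conditioner: Runtime = 24 h × 50 = 1200 h
portable air conditioner: 1.2 kW × 1200 h = 1440 kWh
Total energy = 1452.075 kWh
Cost = 1452.075 × $0.17 = $246.85

$246.85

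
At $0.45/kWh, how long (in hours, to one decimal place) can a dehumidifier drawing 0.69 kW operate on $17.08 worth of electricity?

Energy available = $17.08 ÷ $0.45/kWh = 37.9556 kWh
Hours = 37.9556 kWh ÷ 0.69 kW = 55.0 h

55.0 h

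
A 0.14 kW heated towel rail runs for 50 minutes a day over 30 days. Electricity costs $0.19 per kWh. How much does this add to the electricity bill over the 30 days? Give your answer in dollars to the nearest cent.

$0.67

Runtime = 50 min × 30 = 1500 min = 25 h
Energy = 0.14 kW × 25 h = 3.5 kWh
Cost = 3.5 kWh × $0.19/kWh = $0.67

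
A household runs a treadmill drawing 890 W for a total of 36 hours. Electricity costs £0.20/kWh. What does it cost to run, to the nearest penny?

£6.41

Energy = 0.89 kW × 36 h = 32.04 kWh
Cost = 32.04 kWh × £0.20/kWh = £6.41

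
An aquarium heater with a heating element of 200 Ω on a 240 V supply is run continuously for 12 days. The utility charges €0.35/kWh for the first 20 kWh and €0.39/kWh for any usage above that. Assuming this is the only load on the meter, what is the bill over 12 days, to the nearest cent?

€31.55

Power = V²/R = 240²/200 = 288 W = 0.288 kW
Runtime = 24 h × 12 = 288 h
Energy = 0.288 kW × 288 h = 82.944 kWh
Tier 1 (0–20 kWh): 20 × €0.35 = €7
Above 20 kWh: 62.944 × €0.39 = €24.54816
Bill = €31.55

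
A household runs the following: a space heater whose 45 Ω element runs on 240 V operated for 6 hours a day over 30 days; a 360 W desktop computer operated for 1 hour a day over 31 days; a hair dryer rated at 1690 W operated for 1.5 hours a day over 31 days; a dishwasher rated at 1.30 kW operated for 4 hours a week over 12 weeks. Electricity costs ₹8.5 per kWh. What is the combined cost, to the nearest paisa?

space heater: Power = V²/R = 240²/45 = 1280 W = 1.28 kW
space heater: Runtime = 6 h/day × 30 days = 180 h
space heater: 1.28 kW × 180 h = 230.4 kWh
desktop computer: Runtime = 1 h/day × 31 days = 31 h
desktop computer: 0.36 kW × 31 h = 11.16 kWh
hair dryer: Runtime = 1.5 h/day × 31 days = 46.5 h
hair dryer: 1.69 kW × 46.5 h = 78.585 kWh
dishwasher: Runtime = 4 h/week × 12 weeks = 48 h
dishwasher: 1.3 kW × 48 h = 62.4 kWh
Total energy = 382.545 kWh
Cost = 382.545 × ₹8.5 = ₹3251.63

₹3251.63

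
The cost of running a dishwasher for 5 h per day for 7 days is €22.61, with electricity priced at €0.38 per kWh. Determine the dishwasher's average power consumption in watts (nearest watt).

Energy = €22.61 ÷ €0.38/kWh = 59.5 kWh
Runtime = 5 h/day × 7 days = 35 h
Power = 59.5 kWh ÷ 35 h = 1.7 kW = 1700 W

1700 W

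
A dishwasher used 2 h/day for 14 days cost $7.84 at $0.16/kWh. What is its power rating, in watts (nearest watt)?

Energy = $7.84 ÷ $0.16/kWh = 49 kWh
Runtime = 2 h/day × 14 days = 28 h
Power = 49 kWh ÷ 28 h = 1.75 kW = 1750 W

1750 W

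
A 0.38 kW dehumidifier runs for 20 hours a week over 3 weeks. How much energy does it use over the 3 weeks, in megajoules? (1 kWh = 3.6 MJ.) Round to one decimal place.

Runtime = 20 h/week × 3 weeks = 60 h
Energy = 0.38 kW × 60 h = 22.8 kWh
= 22.8 × 3.6 MJ = 82.1 MJ

82.1 MJ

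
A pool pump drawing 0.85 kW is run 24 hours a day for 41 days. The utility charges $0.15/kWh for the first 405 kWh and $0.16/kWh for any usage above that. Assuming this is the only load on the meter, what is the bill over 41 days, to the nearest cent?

$129.77

Runtime = 24 h × 41 = 984 h
Energy = 0.85 kW × 984 h = 836.4 kWh
Tier 1 (0–405 kWh): 405 × $0.15 = $60.75
Above 405 kWh: 431.4 × $0.16 = $69.024
Bill = $129.77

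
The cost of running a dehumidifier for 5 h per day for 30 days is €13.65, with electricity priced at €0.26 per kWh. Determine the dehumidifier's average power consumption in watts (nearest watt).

350 W

Energy = €13.65 ÷ €0.26/kWh = 52.5 kWh
Runtime = 5 h/day × 30 days = 150 h
Power = 52.5 kWh ÷ 150 h = 0.35 kW = 350 W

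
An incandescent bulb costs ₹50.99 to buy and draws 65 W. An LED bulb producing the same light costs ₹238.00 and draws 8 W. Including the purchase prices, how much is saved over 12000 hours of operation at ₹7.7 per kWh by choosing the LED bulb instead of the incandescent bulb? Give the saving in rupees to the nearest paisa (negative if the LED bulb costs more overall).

incandescent bulb: ₹50.99 + (65/1000) kW × 12000 h × ₹7.7 = ₹50.99 + ₹6006 = ₹6056.99
LED bulb: ₹238.00 + (8/1000) kW × 12000 h × ₹7.7 = ₹238.00 + ₹739.2 = ₹977.2
Saving = ₹6056.99 − ₹977.2 = ₹5079.79

₹5079.79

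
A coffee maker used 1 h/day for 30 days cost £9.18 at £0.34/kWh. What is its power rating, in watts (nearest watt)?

Energy = £9.18 ÷ £0.34/kWh = 27 kWh
Runtime = 1 h/day × 30 days = 30 h
Power = 27 kWh ÷ 30 h = 0.9 kW = 900 W

900 W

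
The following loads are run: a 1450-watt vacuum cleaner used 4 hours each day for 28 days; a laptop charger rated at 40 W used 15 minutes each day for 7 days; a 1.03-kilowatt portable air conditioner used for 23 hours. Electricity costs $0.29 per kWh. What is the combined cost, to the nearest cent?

$53.99

vacuum cleaner: Runtime = 4 h/day × 28 days = 112 h
vacuum cleaner: 1.45 kW × 112 h = 162.4 kWh
laptop charger: Runtime = 15 min × 7 = 105 min = 1.75 h
laptop charger: 0.04 kW × 1.75 h = 0.07 kWh
portable air conditioner: 1.03 kW × 23 h = 23.69 kWh
Total energy = 186.16 kWh
Cost = 186.16 × $0.29 = $53.99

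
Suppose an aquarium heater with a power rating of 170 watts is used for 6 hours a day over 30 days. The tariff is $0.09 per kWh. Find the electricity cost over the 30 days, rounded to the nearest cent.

$2.75

Runtime = 6 h/day × 30 days = 180 h
Energy = 0.17 kW × 180 h = 30.6 kWh
Cost = 30.6 kWh × $0.09/kWh = $2.75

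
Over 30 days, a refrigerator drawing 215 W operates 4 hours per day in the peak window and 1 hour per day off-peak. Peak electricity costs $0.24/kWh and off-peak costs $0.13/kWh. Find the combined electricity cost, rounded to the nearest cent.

$7.03

Peak energy = 0.215 kW × 4 h × 30 = 25.8 kWh
Off-peak energy = 0.215 kW × 1 h × 30 = 6.45 kWh
Cost = 25.8 × $0.24 + 6.45 × $0.13 = $6.192 + $0.8385 = $7.03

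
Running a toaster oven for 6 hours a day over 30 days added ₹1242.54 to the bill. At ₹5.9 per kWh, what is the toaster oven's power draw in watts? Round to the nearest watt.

1170 W

Energy = ₹1242.54 ÷ ₹5.9/kWh = 210.6 kWh
Runtime = 6 h/day × 30 days = 180 h
Power = 210.6 kWh ÷ 180 h = 1.17 kW = 1170 W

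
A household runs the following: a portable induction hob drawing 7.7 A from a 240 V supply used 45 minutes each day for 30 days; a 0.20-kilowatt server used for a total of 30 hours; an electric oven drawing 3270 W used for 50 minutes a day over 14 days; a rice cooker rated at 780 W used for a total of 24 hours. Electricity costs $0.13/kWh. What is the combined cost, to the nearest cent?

$13.58

portable induction hob: Power = 7.7 A × 240 V = 1848 W = 1.848 kW
portable induction hob: Runtime = 45 min × 30 = 1350 min = 22.5 h
portable induction hob: 1.848 kW × 22.5 h = 41.58 kWh
server: 0.2 kW × 30 h = 6 kWh
electric oven: Runtime = 50 min × 14 = 700 min = 11.666666… h
electric oven: 3.27 kW × 11.666666… h = 38.15 kWh
rice cooker: 0.78 kW × 24 h = 18.72 kWh
Total energy = 104.45 kWh
Cost = 104.45 × $0.13 = $13.58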